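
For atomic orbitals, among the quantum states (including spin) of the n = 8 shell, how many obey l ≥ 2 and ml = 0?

12

Orbitals with l ≥ 2 and ml = 0, by l: l=2 → 1; l=3 → 1; l=4 → 1; l=5 → 1; l=6 → 1; l=7 → 1.
Orbitals: 1 + 1 + 1 + 1 + 1 + 1 = 6. Each orbital carries two spin states, so 6 × 2 = 12 states.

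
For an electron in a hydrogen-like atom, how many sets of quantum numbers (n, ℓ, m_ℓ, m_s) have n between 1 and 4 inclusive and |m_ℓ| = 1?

24

Per-shell orbital counts meeting the constraint:
n=2 → 2; n=3 → 4; n=4 → 6.
Orbitals: 2 + 4 + 6 = 12. Including both spin states (m_s = ±1/2) gives 2 × 12 = 24 states.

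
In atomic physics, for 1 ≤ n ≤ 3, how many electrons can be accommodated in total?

28

Total orbitals = 1² + 2² + 3² = 14. Doubling for spin gives 28 electrons.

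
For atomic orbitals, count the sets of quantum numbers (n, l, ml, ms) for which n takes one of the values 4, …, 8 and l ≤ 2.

90

Go shell by shell, enumerating (l, ml) with l ≤ 2:
n=4 → 9; n=5 → 9; n=6 → 9; n=7 → 9; n=8 → 9.
Orbitals: 9 + 9 + 9 + 9 + 9 = 45. Including both spin states (ms = ±1/2) gives 2 × 45 = 90 states.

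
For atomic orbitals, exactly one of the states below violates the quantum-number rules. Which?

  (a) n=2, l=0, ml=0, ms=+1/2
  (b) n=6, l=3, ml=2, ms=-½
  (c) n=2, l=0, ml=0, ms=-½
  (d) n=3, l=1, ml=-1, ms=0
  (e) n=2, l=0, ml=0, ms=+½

(d)

(d) has ms = 0, but an electron's spin must be ±1/2.
The remaining sets (a), (b), (c), (e) satisfy all four rules.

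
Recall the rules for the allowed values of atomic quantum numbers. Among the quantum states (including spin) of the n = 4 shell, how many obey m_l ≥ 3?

2

Go through l = 0, …, 3 (the values permitted for n = 4).
The (l, m_l) pairs meeting m_l ≥ 3 give: l=3 → 1.
Orbitals: 1. Each orbital carries two spin states, so 1 × 2 = 2 states.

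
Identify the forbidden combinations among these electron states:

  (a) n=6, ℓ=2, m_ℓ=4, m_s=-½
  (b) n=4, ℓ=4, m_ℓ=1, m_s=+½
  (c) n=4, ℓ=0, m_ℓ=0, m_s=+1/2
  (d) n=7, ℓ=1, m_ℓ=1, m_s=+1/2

(a) has |m_ℓ| = 4 > ℓ = 2, violating −ℓ ≤ m_ℓ ≤ ℓ.
(b) has ℓ = 4 ≥ n = 4, violating 0 ≤ ℓ ≤ n−1.
The remaining sets (c), (d) satisfy all four rules.

(a) and (b)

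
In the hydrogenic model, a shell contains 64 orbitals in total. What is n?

n = 8

n² = 64 ⇒ n = 8.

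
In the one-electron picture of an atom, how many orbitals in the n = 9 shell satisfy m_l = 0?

9

Orbitals with m_l = 0, by l: l=0 → 1; l=1 → 1; l=2 → 1; l=3 → 1; l=4 → 1; l=5 → 1; l=6 → 1; l=7 → 1; l=8 → 1.
Total orbitals: 1 + 1 + 1 + 1 + 1 + 1 + 1 + 1 + 1 = 9.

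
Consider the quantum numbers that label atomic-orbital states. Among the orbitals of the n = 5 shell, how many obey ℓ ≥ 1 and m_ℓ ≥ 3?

Go through ℓ = 0, …, 4 (the values permitted for n = 5).
The (ℓ, m_ℓ) pairs meeting ℓ ≥ 1 and m_ℓ ≥ 3 give: ℓ=3 → 1; ℓ=4 → 2.
Total orbitals: 1 + 2 = 3.

3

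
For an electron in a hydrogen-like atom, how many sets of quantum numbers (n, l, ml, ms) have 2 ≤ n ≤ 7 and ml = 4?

12

Treat each shell separately and count matching orbitals:
n=5 → 1; n=6 → 2; n=7 → 3.
Orbitals: 1 + 2 + 3 = 6. Including both spin states (ms = ±1/2) gives 2 × 6 = 12 states.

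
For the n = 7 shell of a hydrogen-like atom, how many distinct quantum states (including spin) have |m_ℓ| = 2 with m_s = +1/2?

For n = 7, ℓ ranges over 0 … 6.
Per ℓ-value: ℓ=2 → 2; ℓ=3 → 2; ℓ=4 → 2; ℓ=5 → 2; ℓ=6 → 2.
Orbitals: 2 + 2 + 2 + 2 + 2 = 10. With m_s fixed to a single value there is one state per orbital, giving 10 states.

10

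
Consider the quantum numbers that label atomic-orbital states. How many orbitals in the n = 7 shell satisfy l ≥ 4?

33

With n = 7 the allowed l are 0, 1, …, 6.
Contributions: l=4 → 9; l=5 → 11; l=6 → 13.
Total orbitals: 9 + 11 + 13 = 33.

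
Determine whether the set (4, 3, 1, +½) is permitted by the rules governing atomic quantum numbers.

n = 4 is a positive integer. ℓ = 3 satisfies 0 ≤ ℓ ≤ n−1 = 3. m_ℓ = 1 lies in the range −ℓ … +ℓ (here −3 … 3). m_s = +1/2 is one of ±1/2.
All four constraints are satisfied.

Allowed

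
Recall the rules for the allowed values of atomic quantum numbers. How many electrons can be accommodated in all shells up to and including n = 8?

408

Total orbitals = 1² + 2² + 3² + 4² + 5² + 6² + 7² + 8² = 204. Doubling for spin gives 408 electrons.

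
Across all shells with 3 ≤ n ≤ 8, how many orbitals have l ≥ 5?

74

Count contributing orbitals for each principal shell:
n=6 → 11; n=7 → 24; n=8 → 39.
Total orbitals: 11 + 24 + 39 = 74.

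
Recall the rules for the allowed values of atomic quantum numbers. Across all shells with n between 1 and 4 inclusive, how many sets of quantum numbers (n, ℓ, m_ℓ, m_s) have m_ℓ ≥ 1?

20

Go shell by shell, enumerating (ℓ, m_ℓ) with m_ℓ ≥ 1:
n=2 → 1; n=3 → 3; n=4 → 6.
Orbitals: 1 + 3 + 6 = 10. Including both spin states (m_s = ±1/2) gives 2 × 10 = 20 states.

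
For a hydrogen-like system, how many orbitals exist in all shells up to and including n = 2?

5

Total orbitals = 1² + 2² = 5.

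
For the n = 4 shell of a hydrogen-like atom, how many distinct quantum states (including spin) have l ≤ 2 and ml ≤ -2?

2

For n = 4, l ranges over 0 … 3.
Orbitals with l ≤ 2 and ml ≤ -2, by l: l=2 → 1.
Orbitals: 1. Each orbital carries two spin states, so 1 × 2 = 2 states.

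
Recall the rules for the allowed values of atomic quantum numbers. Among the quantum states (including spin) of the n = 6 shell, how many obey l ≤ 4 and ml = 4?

2

The (l, ml) pairs meeting l ≤ 4 and ml = 4 give: l=4 → 1.
Orbitals: 1. Each orbital carries two spin states, so 1 × 2 = 2 states.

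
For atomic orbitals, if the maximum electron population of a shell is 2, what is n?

n = 1

2n² = 2 ⇒ n² = 1 ⇒ n = 1.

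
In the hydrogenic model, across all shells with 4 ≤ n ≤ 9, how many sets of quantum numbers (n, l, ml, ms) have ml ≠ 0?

Go shell by shell, enumerating (l, ml) with ml ≠ 0:
n=4 → 12; n=5 → 20; n=6 → 30; n=7 → 42; n=8 → 56; n=9 → 72.
Orbitals: 12 + 20 + 30 + 42 + 56 + 72 = 232. Including both spin states (ms = ±1/2) gives 2 × 232 = 464 states.

464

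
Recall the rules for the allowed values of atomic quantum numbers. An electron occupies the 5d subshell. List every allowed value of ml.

-2, -1, 0, 1, 2

The 5d subshell has l = 2, and ml takes every integer from −l to +l. With l = 2 that gives the 5 values -2, -1, 0, 1, 2.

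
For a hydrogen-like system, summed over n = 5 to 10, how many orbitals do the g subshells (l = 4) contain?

54

A g subshell (l = 4) exists for every n ≥ 5, so shells n = 5, 6, 7, 8, 9, 10 each contribute one — 6 subshells.
Since each g subshell has 2·4+1 = 9 orbitals, the total is 6 × 9 = 54.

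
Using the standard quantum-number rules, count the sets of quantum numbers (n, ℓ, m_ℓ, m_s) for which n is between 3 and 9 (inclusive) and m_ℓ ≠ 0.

Work shell by shell — for each n, count the (ℓ, m_ℓ) pairs that satisfy m_ℓ ≠ 0:
n=3 → 6; n=4 → 12; n=5 → 20; n=6 → 30; n=7 → 42; n=8 → 56; n=9 → 72.
Orbitals: 6 + 12 + 20 + 30 + 42 + 56 + 72 = 238. Including both spin states (m_s = ±1/2) gives 2 × 238 = 476 states.

476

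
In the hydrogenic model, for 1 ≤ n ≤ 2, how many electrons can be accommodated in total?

Total orbitals = 1² + 2² = 5. Doubling for spin gives 10 electrons.

10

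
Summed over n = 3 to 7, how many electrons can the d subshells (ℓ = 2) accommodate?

A d subshell (ℓ = 2) exists for every n ≥ 3, so shells n = 3, 4, 5, 6, 7 each contribute one — 5 subshells.
Since each d subshell holds 2(2·2+1) = 10 electrons, the total is 5 × 10 = 50.

50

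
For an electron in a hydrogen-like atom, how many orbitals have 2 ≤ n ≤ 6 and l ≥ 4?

29

Per-shell orbital counts meeting the constraint:
n=5 → 9; n=6 → 20.
Total orbitals: 9 + 20 = 29.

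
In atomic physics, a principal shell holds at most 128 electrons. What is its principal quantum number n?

n = 8

2n² = 128 ⇒ n² = 64 ⇒ n = 8.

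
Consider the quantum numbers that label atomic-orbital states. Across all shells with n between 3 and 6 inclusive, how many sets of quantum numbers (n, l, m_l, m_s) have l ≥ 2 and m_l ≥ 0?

80

Count contributing orbitals for each principal shell:
n=3 → 3; n=4 → 7; n=5 → 12; n=6 → 18.
Orbitals: 3 + 7 + 12 + 18 = 40. Including both spin states (m_s = ±1/2) gives 2 × 40 = 80 states.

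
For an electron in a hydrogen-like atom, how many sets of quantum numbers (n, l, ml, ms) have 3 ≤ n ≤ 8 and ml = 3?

Count contributing orbitals for each principal shell:
n=4 → 1; n=5 → 2; n=6 → 3; n=7 → 4; n=8 → 5.
Orbitals: 1 + 2 + 3 + 4 + 5 = 15. Including both spin states (ms = ±1/2) gives 2 × 15 = 30 states.

30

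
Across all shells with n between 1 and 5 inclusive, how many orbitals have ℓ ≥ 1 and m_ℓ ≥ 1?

Work shell by shell — for each n, count the (ℓ, m_ℓ) pairs that satisfy ℓ ≥ 1 and m_ℓ ≥ 1:
n=2 → 1; n=3 → 3; n=4 → 6; n=5 → 10.
Total orbitals: 1 + 3 + 6 + 10 = 20.

20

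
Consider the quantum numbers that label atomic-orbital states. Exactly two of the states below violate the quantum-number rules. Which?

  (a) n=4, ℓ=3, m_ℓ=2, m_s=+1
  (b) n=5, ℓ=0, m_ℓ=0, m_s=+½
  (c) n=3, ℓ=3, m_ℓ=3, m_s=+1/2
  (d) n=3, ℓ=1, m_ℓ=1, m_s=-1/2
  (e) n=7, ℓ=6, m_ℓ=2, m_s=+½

(a) and (c)

(a) has m_s = +1, but an electron's spin must be ±1/2.
(c) has ℓ = 3 ≥ n = 3, violating 0 ≤ ℓ ≤ n−1.
The remaining sets (b), (d), (e) satisfy all four rules.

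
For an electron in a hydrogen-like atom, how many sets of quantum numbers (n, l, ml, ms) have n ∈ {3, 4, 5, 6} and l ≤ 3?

114

Work shell by shell — for each n, count the (l, ml) pairs that satisfy l ≤ 3:
n=3 → 9; n=4 → 16; n=5 → 16; n=6 → 16.
Orbitals: 9 + 16 + 16 + 16 = 57. Including both spin states (ms = ±1/2) gives 2 × 57 = 114 states.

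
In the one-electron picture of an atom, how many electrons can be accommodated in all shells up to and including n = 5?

Total orbitals = 1² + 2² + 3² + 4² + 5² = 55. Doubling for spin gives 110 electrons.

110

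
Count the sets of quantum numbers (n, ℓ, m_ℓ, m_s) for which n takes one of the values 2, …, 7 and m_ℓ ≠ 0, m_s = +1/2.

112

Go shell by shell, enumerating (ℓ, m_ℓ) with m_ℓ ≠ 0:
n=2 → 2; n=3 → 6; n=4 → 12; n=5 → 20; n=6 → 30; n=7 → 42.
Orbitals: 2 + 6 + 12 + 20 + 30 + 42 = 112. With m_s fixed to +1/2 there is one state per orbital, so 112 states.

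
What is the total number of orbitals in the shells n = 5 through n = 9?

Shell n has n² orbitals: 5²=25 + 6²=36 + 7²=49 + 8²=64 + 9²=81 = 255 orbitals.

255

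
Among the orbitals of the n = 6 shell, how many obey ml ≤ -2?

10

The n = 6 shell has l = 0 through 5; check each.
Contributions: l=2 → 1; l=3 → 2; l=4 → 3; l=5 → 4.
Total orbitals: 1 + 2 + 3 + 4 = 10.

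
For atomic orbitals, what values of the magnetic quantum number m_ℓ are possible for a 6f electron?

-3, -2, -1, 0, 1, 2, 3

The 6f subshell has ℓ = 3, and m_ℓ takes every integer from −ℓ to +ℓ. With ℓ = 3 that gives the 7 values -3, -2, -1, 0, 1, 2, 3.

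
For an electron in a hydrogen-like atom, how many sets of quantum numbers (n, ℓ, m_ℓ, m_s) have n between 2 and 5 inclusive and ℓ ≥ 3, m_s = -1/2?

Go shell by shell, enumerating (ℓ, m_ℓ) with ℓ ≥ 3:
n=4 → 7; n=5 → 16.
Orbitals: 7 + 16 = 23. With m_s fixed to -1/2 there is one state per orbital, so 23 states.

23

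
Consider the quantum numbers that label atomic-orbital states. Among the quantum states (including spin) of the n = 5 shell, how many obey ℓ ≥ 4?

With n = 5 the allowed ℓ are 0, 1, …, 4.
The (ℓ, m_ℓ) pairs meeting ℓ ≥ 4 give: ℓ=4 → 9.
Orbitals: 9. Each orbital carries two spin states, so 9 × 2 = 18 states.

18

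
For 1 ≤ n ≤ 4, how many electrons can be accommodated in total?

60

Total orbitals = 1² + 2² + 3² + 4² = 30. Doubling for spin gives 60 electrons.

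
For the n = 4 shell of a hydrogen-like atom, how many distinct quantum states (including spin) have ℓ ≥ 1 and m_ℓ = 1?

Go through ℓ = 0, …, 3 (the values permitted for n = 4).
Per ℓ-value: ℓ=1 → 1; ℓ=2 → 1; ℓ=3 → 1.
Orbitals: 1 + 1 + 1 = 3. Each orbital carries two spin states, so 3 × 2 = 6 states.

6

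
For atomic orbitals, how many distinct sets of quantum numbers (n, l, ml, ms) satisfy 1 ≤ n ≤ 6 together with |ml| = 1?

60

For each n in the range, tally the orbitals obeying |ml| = 1:
n=2 → 2; n=3 → 4; n=4 → 6; n=5 → 8; n=6 → 10.
Orbitals: 2 + 4 + 6 + 8 + 10 = 30. Including both spin states (ms = ±1/2) gives 2 × 30 = 60 states.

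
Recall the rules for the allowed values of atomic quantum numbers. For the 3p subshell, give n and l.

n = 3, l = 1

The leading integer gives n = 3; the letter 'p' means l = 1.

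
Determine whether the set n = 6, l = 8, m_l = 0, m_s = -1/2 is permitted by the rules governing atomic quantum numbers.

Not allowed

The orbital quantum number must satisfy 0 ≤ l ≤ n−1. With n = 6 the allowed l values are 0, 1, 2, 3, 4, 5, so l = 8 is out of range.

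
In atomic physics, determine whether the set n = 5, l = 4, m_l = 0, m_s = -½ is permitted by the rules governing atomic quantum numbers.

n = 5 is a positive integer. l = 4 satisfies 0 ≤ l ≤ n−1 = 4. m_l = 0 lies in the range −l … +l (here −4 … 4). m_s = -1/2 is one of ±1/2.
All four constraints are satisfied.

Allowed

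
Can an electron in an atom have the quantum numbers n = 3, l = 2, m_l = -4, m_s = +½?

The magnetic quantum number must satisfy −l ≤ m_l ≤ l. With l = 2, m_l can only be -2, -1, 0, 1, 2, so m_l = -4 is forbidden.

Invalid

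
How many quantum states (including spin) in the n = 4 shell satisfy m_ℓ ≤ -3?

With n = 4 the allowed ℓ are 0, 1, …, 3.
The (ℓ, m_ℓ) pairs meeting m_ℓ ≤ -3 give: ℓ=3 → 1.
Orbitals: 1. Each orbital carries two spin states, so 1 × 2 = 2 states.

2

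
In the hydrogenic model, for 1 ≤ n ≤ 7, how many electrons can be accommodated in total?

Total orbitals = 1² + 2² + 3² + 4² + 5² + 6² + 7² = 140. Doubling for spin gives 280 electrons.

280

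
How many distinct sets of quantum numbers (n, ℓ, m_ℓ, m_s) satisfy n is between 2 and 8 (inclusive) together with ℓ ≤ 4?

258

Go shell by shell, enumerating (ℓ, m_ℓ) with ℓ ≤ 4:
n=2 → 4; n=3 → 9; n=4 → 16; n=5 → 25; n=6 → 25; n=7 → 25; n=8 → 25.
Orbitals: 4 + 9 + 16 + 25 + 25 + 25 + 25 = 129. Including both spin states (m_s = ±1/2) gives 2 × 129 = 258 states.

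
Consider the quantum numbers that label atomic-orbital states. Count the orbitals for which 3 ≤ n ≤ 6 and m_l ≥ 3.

Per-shell orbital counts meeting the constraint:
n=4 → 1; n=5 → 3; n=6 → 6.
Total orbitals: 1 + 3 + 6 = 10.

10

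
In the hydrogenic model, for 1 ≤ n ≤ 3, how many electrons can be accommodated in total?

28

Total orbitals = 1² + 2² + 3² = 14. Doubling for spin gives 28 electrons.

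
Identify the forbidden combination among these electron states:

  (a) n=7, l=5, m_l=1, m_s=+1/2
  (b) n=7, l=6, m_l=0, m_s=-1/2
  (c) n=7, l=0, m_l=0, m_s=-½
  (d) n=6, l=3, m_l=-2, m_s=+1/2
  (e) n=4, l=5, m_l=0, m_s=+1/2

(e)

(e) has l = 5 ≥ n = 4, violating 0 ≤ l ≤ n−1.
The remaining sets (a), (b), (c), (d) satisfy all four rules.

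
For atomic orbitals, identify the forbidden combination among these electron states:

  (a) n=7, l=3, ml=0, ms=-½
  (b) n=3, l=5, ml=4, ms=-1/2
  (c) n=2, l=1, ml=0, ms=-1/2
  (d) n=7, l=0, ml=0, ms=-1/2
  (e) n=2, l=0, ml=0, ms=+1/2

(b)

(b) has l = 5 ≥ n = 3, violating 0 ≤ l ≤ n−1.
The remaining sets (a), (c), (d), (e) satisfy all four rules.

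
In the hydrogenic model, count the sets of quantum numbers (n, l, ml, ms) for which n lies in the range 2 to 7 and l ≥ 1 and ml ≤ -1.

Count contributing orbitals for each principal shell:
n=2 → 1; n=3 → 3; n=4 → 6; n=5 → 10; n=6 → 15; n=7 → 21.
Orbitals: 1 + 3 + 6 + 10 + 15 + 21 = 56. Including both spin states (ms = ±1/2) gives 2 × 56 = 112 states.

112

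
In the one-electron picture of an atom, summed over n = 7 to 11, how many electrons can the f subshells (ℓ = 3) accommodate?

70

An f subshell (ℓ = 3) exists for every n ≥ 4, so shells n = 7, 8, 9, 10, 11 each contribute one — 5 subshells.
Since each f subshell holds 2(2·3+1) = 14 electrons, the total is 5 × 14 = 70.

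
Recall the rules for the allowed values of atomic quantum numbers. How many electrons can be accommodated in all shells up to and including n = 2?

10

Total orbitals = 1² + 2² = 5. Doubling for spin gives 10 electrons.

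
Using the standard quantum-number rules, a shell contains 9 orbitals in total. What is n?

n² = 9 ⇒ n = 3.

n = 3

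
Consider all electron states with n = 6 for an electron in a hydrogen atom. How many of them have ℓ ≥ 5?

The n = 6 shell has ℓ = 0 through 5; check each.
Per ℓ-value: ℓ=5 → 11.
Orbitals: 11. Each orbital carries two spin states, so 11 × 2 = 22 states.

22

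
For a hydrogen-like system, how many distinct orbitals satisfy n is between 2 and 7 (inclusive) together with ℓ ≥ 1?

Work shell by shell — for each n, count the (ℓ, m_ℓ) pairs that satisfy ℓ ≥ 1:
n=2 → 3; n=3 → 8; n=4 → 15; n=5 → 24; n=6 → 35; n=7 → 48.
Total orbitals: 3 + 8 + 15 + 24 + 35 + 48 = 133.

133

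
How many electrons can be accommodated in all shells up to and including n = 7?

Total orbitals = 1² + 2² + 3² + 4² + 5² + 6² + 7² = 140. Doubling for spin gives 280 electrons.

280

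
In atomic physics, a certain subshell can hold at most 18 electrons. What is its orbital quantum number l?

l = 4

2(2l+1) = 18 ⇒ 2l+1 = 9 ⇒ l = 4.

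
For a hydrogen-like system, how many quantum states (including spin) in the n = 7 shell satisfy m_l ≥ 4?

Orbitals with m_l ≥ 4, by l: l=4 → 1; l=5 → 2; l=6 → 3.
Orbitals: 1 + 2 + 3 = 6. Each orbital carries two spin states, so 6 × 2 = 12 states.

12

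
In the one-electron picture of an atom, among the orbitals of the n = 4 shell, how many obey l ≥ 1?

Per l-value: l=1 → 3; l=2 → 5; l=3 → 7.
Total orbitals: 3 + 5 + 7 = 15.

15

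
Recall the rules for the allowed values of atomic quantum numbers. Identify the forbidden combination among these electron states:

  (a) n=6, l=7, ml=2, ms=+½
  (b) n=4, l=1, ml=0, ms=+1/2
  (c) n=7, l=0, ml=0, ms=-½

(a) has l = 7 ≥ n = 6, violating 0 ≤ l ≤ n−1.
The remaining sets (b), (c) satisfy all four rules.

(a)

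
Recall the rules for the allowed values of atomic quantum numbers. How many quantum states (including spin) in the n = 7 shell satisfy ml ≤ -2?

30

Go through l = 0, …, 6 (the values permitted for n = 7).
Contributions: l=2 → 1; l=3 → 2; l=4 → 3; l=5 → 4; l=6 → 5.
Orbitals: 1 + 2 + 3 + 4 + 5 = 15. Each orbital carries two spin states, so 15 × 2 = 30 states.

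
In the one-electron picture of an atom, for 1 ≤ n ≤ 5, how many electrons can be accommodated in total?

Total orbitals = 1² + 2² + 3² + 4² + 5² = 55. Doubling for spin gives 110 electrons.

110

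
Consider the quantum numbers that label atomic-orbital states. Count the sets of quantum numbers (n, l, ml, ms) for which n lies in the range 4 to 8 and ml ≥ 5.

Work shell by shell — for each n, count the (l, ml) pairs that satisfy ml ≥ 5:
n=6 → 1; n=7 → 3; n=8 → 6.
Orbitals: 1 + 3 + 6 = 10. Including both spin states (ms = ±1/2) gives 2 × 10 = 20 states.

20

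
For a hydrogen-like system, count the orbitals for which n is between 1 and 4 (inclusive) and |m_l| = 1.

Per-shell orbital counts meeting the constraint:
n=2 → 2; n=3 → 4; n=4 → 6.
Total orbitals: 2 + 4 + 6 = 12.

12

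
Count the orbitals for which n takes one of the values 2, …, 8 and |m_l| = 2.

42

Count contributing orbitals for each principal shell:
n=3 → 2; n=4 → 4; n=5 → 6; n=6 → 8; n=7 → 10; n=8 → 12.
Total orbitals: 2 + 4 + 6 + 8 + 10 + 12 = 42.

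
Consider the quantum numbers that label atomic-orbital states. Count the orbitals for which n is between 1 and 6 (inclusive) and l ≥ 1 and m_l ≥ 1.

35

Per-shell orbital counts meeting the constraint:
n=2 → 1; n=3 → 3; n=4 → 6; n=5 → 10; n=6 → 15.
Total orbitals: 1 + 3 + 6 + 10 + 15 = 35.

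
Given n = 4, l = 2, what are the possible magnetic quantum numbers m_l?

m_l takes every integer from −l to +l. With l = 2 that gives the 5 values -2, -1, 0, 1, 2.

-2, -1, 0, 1, 2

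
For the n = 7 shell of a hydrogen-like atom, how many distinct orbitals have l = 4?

The n = 7 shell has l = 0 through 6; check each.
Contributions: l=4 → 9.
Total orbitals: 9.

9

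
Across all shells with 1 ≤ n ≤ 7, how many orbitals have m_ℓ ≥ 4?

Per-shell orbital counts meeting the constraint:
n=5 → 1; n=6 → 3; n=7 → 6.
Total orbitals: 1 + 3 + 6 = 10.

10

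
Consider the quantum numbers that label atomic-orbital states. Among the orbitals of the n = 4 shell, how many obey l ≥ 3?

The n = 4 shell has l = 0 through 3; check each.
Orbitals with l ≥ 3, by l: l=3 → 7.
Total orbitals: 7.

7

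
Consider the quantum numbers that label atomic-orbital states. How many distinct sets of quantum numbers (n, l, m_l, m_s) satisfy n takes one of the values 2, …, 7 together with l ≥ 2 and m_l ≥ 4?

Treat each shell separately and count matching orbitals:
n=5 → 1; n=6 → 3; n=7 → 6.
Orbitals: 1 + 3 + 6 = 10. Including both spin states (m_s = ±1/2) gives 2 × 10 = 20 states.

20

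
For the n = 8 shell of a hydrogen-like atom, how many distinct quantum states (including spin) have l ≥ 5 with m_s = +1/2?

The n = 8 shell has l = 0 through 7; check each.
Orbitals with l ≥ 5, by l: l=5 → 11; l=6 → 13; l=7 → 15.
Orbitals: 11 + 13 + 15 = 39. With m_s fixed to a single value there is one state per orbital, giving 39 states.

39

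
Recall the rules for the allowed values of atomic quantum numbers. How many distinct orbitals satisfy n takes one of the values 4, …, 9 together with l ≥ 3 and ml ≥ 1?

98

Treat each shell separately and count matching orbitals:
n=4 → 3; n=5 → 7; n=6 → 12; n=7 → 18; n=8 → 25; n=9 → 33.
Total orbitals: 3 + 7 + 12 + 18 + 25 + 33 = 98.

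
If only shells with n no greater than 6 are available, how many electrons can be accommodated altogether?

Total orbitals = 1² + 2² + 3² + 4² + 5² + 6² = 91. Doubling for spin gives 182 electrons.

182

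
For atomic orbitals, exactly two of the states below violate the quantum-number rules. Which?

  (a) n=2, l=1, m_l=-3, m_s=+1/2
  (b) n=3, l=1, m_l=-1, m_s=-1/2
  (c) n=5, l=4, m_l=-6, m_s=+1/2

(a) has |m_l| = 3 > l = 1, violating −l ≤ m_l ≤ l.
(c) has |m_l| = 6 > l = 4, violating −l ≤ m_l ≤ l.
The remaining set (b) satisfies all four rules.

(a) and (c)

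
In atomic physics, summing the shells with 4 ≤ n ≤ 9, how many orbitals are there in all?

Shell n has n² orbitals: 4²=16 + 5²=25 + 6²=36 + 7²=49 + 8²=64 + 9²=81 = 271 orbitals.

271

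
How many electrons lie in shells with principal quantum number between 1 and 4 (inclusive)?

60

Shell n has n² orbitals: 1²=1 + 2²=4 + 3²=9 + 4²=16 = 30 orbitals.
Two spin states per orbital: 2 × 30 = 60 electrons.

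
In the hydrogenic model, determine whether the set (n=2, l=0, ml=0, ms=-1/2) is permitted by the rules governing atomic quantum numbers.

n = 2 is a positive integer. l = 0 satisfies 0 ≤ l ≤ n−1 = 1. ml = 0 lies in the range −l … +l (here 0). ms = -1/2 is one of ±1/2.
All four constraints are satisfied.

Allowed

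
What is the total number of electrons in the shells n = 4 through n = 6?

Shell n has n² orbitals: 4²=16 + 5²=25 + 6²=36 = 77 orbitals.
Two spin states per orbital: 2 × 77 = 154 electrons.

154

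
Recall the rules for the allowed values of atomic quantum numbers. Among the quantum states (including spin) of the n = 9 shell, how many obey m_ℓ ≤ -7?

6

The n = 9 shell has ℓ = 0 through 8; check each.
Per ℓ-value: ℓ=7 → 1; ℓ=8 → 2.
Orbitals: 1 + 2 = 3. Each orbital carries two spin states, so 3 × 2 = 6 states.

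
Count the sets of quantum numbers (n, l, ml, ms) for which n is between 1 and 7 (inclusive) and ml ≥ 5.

8

Work shell by shell — for each n, count the (l, ml) pairs that satisfy ml ≥ 5:
n=6 → 1; n=7 → 3.
Orbitals: 1 + 3 = 4. Including both spin states (ms = ±1/2) gives 2 × 4 = 8 states.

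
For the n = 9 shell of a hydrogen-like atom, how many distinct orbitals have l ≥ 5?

56

The n = 9 shell has l = 0 through 8; check each.
Orbitals with l ≥ 5, by l: l=5 → 11; l=6 → 13; l=7 → 15; l=8 → 17.
Total orbitals: 11 + 13 + 15 + 17 = 56.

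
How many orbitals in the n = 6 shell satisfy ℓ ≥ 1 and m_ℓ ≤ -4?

3

With n = 6 the allowed ℓ are 0, 1, …, 5.
Orbitals with ℓ ≥ 1 and m_ℓ ≤ -4, by ℓ: ℓ=4 → 1; ℓ=5 → 2.
Total orbitals: 1 + 2 = 3.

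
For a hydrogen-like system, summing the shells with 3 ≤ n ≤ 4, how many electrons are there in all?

Shell n has n² orbitals: 3²=9 + 4²=16 = 25 orbitals.
Two spin states per orbital: 2 × 25 = 50 electrons.

50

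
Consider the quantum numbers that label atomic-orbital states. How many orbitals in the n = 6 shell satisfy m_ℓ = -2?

The n = 6 shell has ℓ = 0 through 5; check each.
Orbitals with m_ℓ = -2, by ℓ: ℓ=2 → 1; ℓ=3 → 1; ℓ=4 → 1; ℓ=5 → 1.
Total orbitals: 1 + 1 + 1 + 1 = 4.

4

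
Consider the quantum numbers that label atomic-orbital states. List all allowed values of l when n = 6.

0, 1, 2, 3, 4, 5

l is an integer with 0 ≤ l ≤ n−1, so for n = 6: l = 0, 1, 2, 3, 4, 5.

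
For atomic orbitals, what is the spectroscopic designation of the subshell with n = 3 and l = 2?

l = 2 corresponds to the letter 'd', so the subshell is 3d.

3d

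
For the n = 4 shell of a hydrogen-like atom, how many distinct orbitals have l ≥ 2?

12

For n = 4, l ranges over 0 … 3.
Contributions: l=2 → 5; l=3 → 7.
Total orbitals: 5 + 7 = 12.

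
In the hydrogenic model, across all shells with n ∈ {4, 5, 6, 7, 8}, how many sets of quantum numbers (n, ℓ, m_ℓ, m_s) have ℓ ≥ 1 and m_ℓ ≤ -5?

20

Count contributing orbitals for each principal shell:
n=6 → 1; n=7 → 3; n=8 → 6.
Orbitals: 1 + 3 + 6 = 10. Including both spin states (m_s = ±1/2) gives 2 × 10 = 20 states.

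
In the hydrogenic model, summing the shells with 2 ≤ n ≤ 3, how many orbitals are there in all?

Shell n has n² orbitals: 2²=4 + 3²=9 = 13 orbitals.

13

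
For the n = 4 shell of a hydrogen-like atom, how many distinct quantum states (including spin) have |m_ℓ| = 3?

Contributions: ℓ=3 → 2.
Orbitals: 2. Each orbital carries two spin states, so 2 × 2 = 4 states.

4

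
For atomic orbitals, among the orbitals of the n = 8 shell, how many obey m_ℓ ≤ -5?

The n = 8 shell has ℓ = 0 through 7; check each.
The (ℓ, m_ℓ) pairs meeting m_ℓ ≤ -5 give: ℓ=5 → 1; ℓ=6 → 2; ℓ=7 → 3.
Total orbitals: 1 + 2 + 3 = 6.

6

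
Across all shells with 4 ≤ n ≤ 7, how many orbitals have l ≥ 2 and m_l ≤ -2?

34

For each n in the range, tally the orbitals obeying l ≥ 2 and m_l ≤ -2:
n=4 → 3; n=5 → 6; n=6 → 10; n=7 → 15.
Total orbitals: 3 + 6 + 10 + 15 = 34.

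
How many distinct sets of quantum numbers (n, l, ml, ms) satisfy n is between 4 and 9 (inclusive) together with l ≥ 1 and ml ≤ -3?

112

Count contributing orbitals for each principal shell:
n=4 → 1; n=5 → 3; n=6 → 6; n=7 → 10; n=8 → 15; n=9 → 21.
Orbitals: 1 + 3 + 6 + 10 + 15 + 21 = 56. Including both spin states (ms = ±1/2) gives 2 × 56 = 112 states.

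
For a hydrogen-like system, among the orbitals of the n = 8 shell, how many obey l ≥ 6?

28

Contributions: l=6 → 13; l=7 → 15.
Total orbitals: 13 + 15 = 28.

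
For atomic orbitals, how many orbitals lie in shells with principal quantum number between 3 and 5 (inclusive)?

50

Shell n has n² orbitals: 3²=9 + 4²=16 + 5²=25 = 50 orbitals.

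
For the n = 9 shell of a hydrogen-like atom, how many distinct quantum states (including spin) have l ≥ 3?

144

With n = 9 the allowed l are 0, 1, …, 8.
Contributions: l=3 → 7; l=4 → 9; l=5 → 11; l=6 → 13; l=7 → 15; l=8 → 17.
Orbitals: 7 + 9 + 11 + 13 + 15 + 17 = 72. Each orbital carries two spin states, so 72 × 2 = 144 states.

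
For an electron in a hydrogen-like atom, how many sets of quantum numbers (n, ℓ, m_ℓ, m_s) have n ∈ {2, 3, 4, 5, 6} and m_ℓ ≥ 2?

40

For each n in the range, tally the orbitals obeying m_ℓ ≥ 2:
n=3 → 1; n=4 → 3; n=5 → 6; n=6 → 10.
Orbitals: 1 + 3 + 6 + 10 = 20. Including both spin states (m_s = ±1/2) gives 2 × 20 = 40 states.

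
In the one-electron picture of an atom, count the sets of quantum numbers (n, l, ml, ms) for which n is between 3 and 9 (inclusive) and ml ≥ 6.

20

Treat each shell separately and count matching orbitals:
n=7 → 1; n=8 → 3; n=9 → 6.
Orbitals: 1 + 3 + 6 = 10. Including both spin states (ms = ±1/2) gives 2 × 10 = 20 states.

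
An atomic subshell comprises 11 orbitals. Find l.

2l+1 = 11 gives l = 5.

l = 5 (h)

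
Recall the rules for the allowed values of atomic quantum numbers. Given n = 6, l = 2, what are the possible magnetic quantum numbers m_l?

m_l takes every integer from −l to +l. With l = 2 that gives the 5 values -2, -1, 0, 1, 2.

-2, -1, 0, 1, 2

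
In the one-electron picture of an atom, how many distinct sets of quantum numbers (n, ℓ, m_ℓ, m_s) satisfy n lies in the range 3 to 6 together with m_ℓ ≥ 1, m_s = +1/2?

34

Go shell by shell, enumerating (ℓ, m_ℓ) with m_ℓ ≥ 1:
n=3 → 3; n=4 → 6; n=5 → 10; n=6 → 15.
Orbitals: 3 + 6 + 10 + 15 = 34. With m_s fixed to +1/2 there is one state per orbital, so 34 states.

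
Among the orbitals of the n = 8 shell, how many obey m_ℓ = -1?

The n = 8 shell has ℓ = 0 through 7; check each.
Contributions: ℓ=1 → 1; ℓ=2 → 1; ℓ=3 → 1; ℓ=4 → 1; ℓ=5 → 1; ℓ=6 → 1; ℓ=7 → 1.
Total orbitals: 1 + 1 + 1 + 1 + 1 + 1 + 1 = 7.

7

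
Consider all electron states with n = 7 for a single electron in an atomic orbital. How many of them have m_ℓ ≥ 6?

2

With n = 7 the allowed ℓ are 0, 1, …, 6.
Contributions: ℓ=6 → 1.
Orbitals: 1. Each orbital carries two spin states, so 1 × 2 = 2 states.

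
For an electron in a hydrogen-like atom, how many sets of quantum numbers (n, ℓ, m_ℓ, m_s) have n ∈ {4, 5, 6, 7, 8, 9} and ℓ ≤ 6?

448

Work shell by shell — for each n, count the (ℓ, m_ℓ) pairs that satisfy ℓ ≤ 6:
n=4 → 16; n=5 → 25; n=6 → 36; n=7 → 49; n=8 → 49; n=9 → 49.
Orbitals: 16 + 25 + 36 + 49 + 49 + 49 = 224. Including both spin states (m_s = ±1/2) gives 2 × 224 = 448 states.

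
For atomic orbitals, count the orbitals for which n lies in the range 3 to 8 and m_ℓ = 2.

Go shell by shell, enumerating (ℓ, m_ℓ) with m_ℓ = 2:
n=3 → 1; n=4 → 2; n=5 → 3; n=6 → 4; n=7 → 5; n=8 → 6.
Total orbitals: 1 + 2 + 3 + 4 + 5 + 6 = 21.

21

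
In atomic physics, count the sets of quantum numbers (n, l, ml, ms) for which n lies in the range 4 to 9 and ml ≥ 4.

70

Per-shell orbital counts meeting the constraint:
n=5 → 1; n=6 → 3; n=7 → 6; n=8 → 10; n=9 → 15.
Orbitals: 1 + 3 + 6 + 10 + 15 = 35. Including both spin states (ms = ±1/2) gives 2 × 35 = 70 states.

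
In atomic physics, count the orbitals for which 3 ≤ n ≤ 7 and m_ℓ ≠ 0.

110

Per-shell orbital counts meeting the constraint:
n=3 → 6; n=4 → 12; n=5 → 20; n=6 → 30; n=7 → 42.
Total orbitals: 6 + 12 + 20 + 30 + 42 = 110.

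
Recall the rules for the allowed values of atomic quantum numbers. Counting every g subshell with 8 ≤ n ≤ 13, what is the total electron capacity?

A g subshell (l = 4) exists for every n ≥ 5, so shells n = 8, 9, 10, 11, 12, 13 each contribute one — 6 subshells.
Since each g subshell holds 2(2·4+1) = 18 electrons, the total is 6 × 18 = 108.

108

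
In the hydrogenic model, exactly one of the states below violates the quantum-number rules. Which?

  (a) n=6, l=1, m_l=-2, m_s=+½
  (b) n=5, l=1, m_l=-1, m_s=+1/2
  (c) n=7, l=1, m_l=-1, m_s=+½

(a) has |m_l| = 2 > l = 1, violating −l ≤ m_l ≤ l.
The remaining sets (b), (c) satisfy all four rules.

(a)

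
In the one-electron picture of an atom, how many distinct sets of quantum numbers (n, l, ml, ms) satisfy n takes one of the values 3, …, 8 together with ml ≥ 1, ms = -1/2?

Count contributing orbitals for each principal shell:
n=3 → 3; n=4 → 6; n=5 → 10; n=6 → 15; n=7 → 21; n=8 → 28.
Orbitals: 3 + 6 + 10 + 15 + 21 + 28 = 83. With ms fixed to -1/2 there is one state per orbital, so 83 states.

83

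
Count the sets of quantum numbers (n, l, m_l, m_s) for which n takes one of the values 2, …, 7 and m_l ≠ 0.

224

For each n in the range, tally the orbitals obeying m_l ≠ 0:
n=2 → 2; n=3 → 6; n=4 → 12; n=5 → 20; n=6 → 30; n=7 → 42.
Orbitals: 2 + 6 + 12 + 20 + 30 + 42 = 112. Including both spin states (m_s = ±1/2) gives 2 × 112 = 224 states.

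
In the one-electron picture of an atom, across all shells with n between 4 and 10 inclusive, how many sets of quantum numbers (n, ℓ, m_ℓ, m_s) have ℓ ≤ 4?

332

Go shell by shell, enumerating (ℓ, m_ℓ) with ℓ ≤ 4:
n=4 → 16; n=5 → 25; n=6 → 25; n=7 → 25; n=8 → 25; n=9 → 25; n=10 → 25.
Orbitals: 16 + 25 + 25 + 25 + 25 + 25 + 25 = 166. Including both spin states (m_s = ±1/2) gives 2 × 166 = 332 states.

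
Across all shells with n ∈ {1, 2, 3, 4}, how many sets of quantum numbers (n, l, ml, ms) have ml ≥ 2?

8

Treat each shell separately and count matching orbitals:
n=3 → 1; n=4 → 3.
Orbitals: 1 + 3 = 4. Including both spin states (ms = ±1/2) gives 2 × 4 = 8 states.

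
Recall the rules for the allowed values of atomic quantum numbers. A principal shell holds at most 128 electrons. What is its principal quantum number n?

n = 8

2n² = 128 ⇒ n² = 64 ⇒ n = 8.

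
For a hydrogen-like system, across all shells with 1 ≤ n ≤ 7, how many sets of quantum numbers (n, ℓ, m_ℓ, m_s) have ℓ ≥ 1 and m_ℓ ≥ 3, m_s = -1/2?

20

For each n in the range, tally the orbitals obeying ℓ ≥ 1 and m_ℓ ≥ 3:
n=4 → 1; n=5 → 3; n=6 → 6; n=7 → 10.
Orbitals: 1 + 3 + 6 + 10 = 20. With m_s fixed to -1/2 there is one state per orbital, so 20 states.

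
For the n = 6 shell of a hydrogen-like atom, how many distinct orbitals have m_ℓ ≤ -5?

1

With n = 6 the allowed ℓ are 0, 1, …, 5.
Per ℓ-value: ℓ=5 → 1.
Total orbitals: 1.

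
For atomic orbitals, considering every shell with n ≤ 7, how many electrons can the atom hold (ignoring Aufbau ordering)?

280

Total orbitals = 1² + 2² + 3² + 4² + 5² + 6² + 7² = 140. Doubling for spin gives 280 electrons.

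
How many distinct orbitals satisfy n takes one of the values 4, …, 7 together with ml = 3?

For each n in the range, tally the orbitals obeying ml = 3:
n=4 → 1; n=5 → 2; n=6 → 3; n=7 → 4.
Total orbitals: 1 + 2 + 3 + 4 = 10.

10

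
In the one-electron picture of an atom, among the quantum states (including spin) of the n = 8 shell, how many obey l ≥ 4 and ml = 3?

8

With n = 8 the allowed l are 0, 1, …, 7.
The (l, ml) pairs meeting l ≥ 4 and ml = 3 give: l=4 → 1; l=5 → 1; l=6 → 1; l=7 → 1.
Orbitals: 1 + 1 + 1 + 1 = 4. Each orbital carries two spin states, so 4 × 2 = 8 states.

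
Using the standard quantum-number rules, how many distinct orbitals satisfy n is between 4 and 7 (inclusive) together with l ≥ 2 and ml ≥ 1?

48

Treat each shell separately and count matching orbitals:
n=4 → 5; n=5 → 9; n=6 → 14; n=7 → 20.
Total orbitals: 5 + 9 + 14 + 20 = 48.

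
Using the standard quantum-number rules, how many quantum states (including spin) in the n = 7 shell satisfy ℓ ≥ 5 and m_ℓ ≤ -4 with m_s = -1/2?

5

For n = 7, ℓ ranges over 0 … 6.
Contributions: ℓ=5 → 2; ℓ=6 → 3.
Orbitals: 2 + 3 = 5. With m_s fixed to a single value there is one state per orbital, giving 5 states.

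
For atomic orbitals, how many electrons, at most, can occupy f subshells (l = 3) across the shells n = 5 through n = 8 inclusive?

56

An f subshell (l = 3) exists for every n ≥ 4, so shells n = 5, 6, 7, 8 each contribute one — 4 subshells.
Since each f subshell holds 2(2·3+1) = 14 electrons, the total is 4 × 14 = 56.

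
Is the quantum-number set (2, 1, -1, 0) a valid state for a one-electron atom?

The spin quantum number for an electron can only be m_s = +1/2 or −1/2; m_s = 0 is not one of those.

Not allowed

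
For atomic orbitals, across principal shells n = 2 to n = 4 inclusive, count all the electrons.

58

Shell n has n² orbitals: 2²=4 + 3²=9 + 4²=16 = 29 orbitals.
Two spin states per orbital: 2 × 29 = 58 electrons.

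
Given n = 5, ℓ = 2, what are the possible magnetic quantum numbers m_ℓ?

-2, -1, 0, 1, 2

m_ℓ takes every integer from −ℓ to +ℓ. With ℓ = 2 that gives the 5 values -2, -1, 0, 1, 2.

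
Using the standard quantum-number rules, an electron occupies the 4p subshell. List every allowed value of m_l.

-1, 0, 1

The 4p subshell has l = 1, and m_l takes every integer from −l to +l. With l = 1 that gives the 3 values -1, 0, 1.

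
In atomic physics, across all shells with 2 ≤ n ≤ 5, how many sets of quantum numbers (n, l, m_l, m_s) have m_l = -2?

12

Per-shell orbital counts meeting the constraint:
n=3 → 1; n=4 → 2; n=5 → 3.
Orbitals: 1 + 2 + 3 = 6. Including both spin states (m_s = ±1/2) gives 2 × 6 = 12 states.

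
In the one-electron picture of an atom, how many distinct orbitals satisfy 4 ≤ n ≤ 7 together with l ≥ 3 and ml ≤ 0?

Per-shell orbital counts meeting the constraint:
n=4 → 4; n=5 → 9; n=6 → 15; n=7 → 22.
Total orbitals: 4 + 9 + 15 + 22 = 50.

50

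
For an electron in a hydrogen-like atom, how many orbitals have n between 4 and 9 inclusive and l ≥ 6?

86

Count contributing orbitals for each principal shell:
n=7 → 13; n=8 → 28; n=9 → 45.
Total orbitals: 13 + 28 + 45 = 86.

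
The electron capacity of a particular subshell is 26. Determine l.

2(2l+1) = 26 ⇒ 2l+1 = 13 ⇒ l = 6.

l = 6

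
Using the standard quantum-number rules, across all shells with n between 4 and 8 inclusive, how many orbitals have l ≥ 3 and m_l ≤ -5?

Treat each shell separately and count matching orbitals:
n=6 → 1; n=7 → 3; n=8 → 6.
Total orbitals: 1 + 3 + 6 = 10.

10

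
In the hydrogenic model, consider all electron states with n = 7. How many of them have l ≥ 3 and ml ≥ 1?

36

Orbitals with l ≥ 3 and ml ≥ 1, by l: l=3 → 3; l=4 → 4; l=5 → 5; l=6 → 6.
Orbitals: 3 + 4 + 5 + 6 = 18. Each orbital carries two spin states, so 18 × 2 = 36 states.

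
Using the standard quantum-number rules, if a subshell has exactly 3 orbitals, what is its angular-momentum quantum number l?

l = 1

2l+1 = 3 gives l = 1.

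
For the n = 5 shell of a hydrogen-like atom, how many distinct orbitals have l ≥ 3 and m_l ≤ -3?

3

With n = 5 the allowed l are 0, 1, …, 4.
Orbitals with l ≥ 3 and m_l ≤ -3, by l: l=3 → 1; l=4 → 2.
Total orbitals: 1 + 2 = 3.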